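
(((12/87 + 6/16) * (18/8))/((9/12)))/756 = 17/8352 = 0.00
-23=-23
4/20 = 1/5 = 0.20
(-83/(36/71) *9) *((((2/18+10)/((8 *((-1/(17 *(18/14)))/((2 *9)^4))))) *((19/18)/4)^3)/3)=26798517681/1024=26170427.42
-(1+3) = -4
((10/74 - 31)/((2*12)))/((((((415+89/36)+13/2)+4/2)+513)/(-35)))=8565/178673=0.05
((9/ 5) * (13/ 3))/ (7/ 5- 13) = -39/ 58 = -0.67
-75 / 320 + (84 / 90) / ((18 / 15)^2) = 715 / 1728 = 0.41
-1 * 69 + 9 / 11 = -750 / 11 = -68.18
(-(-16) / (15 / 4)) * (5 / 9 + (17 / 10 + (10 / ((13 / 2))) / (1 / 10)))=75.26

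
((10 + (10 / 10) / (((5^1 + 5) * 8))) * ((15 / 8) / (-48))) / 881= -801 / 1804288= -0.00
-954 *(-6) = 5724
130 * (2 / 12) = 65 / 3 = 21.67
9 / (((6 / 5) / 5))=75 / 2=37.50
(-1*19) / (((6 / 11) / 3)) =-209 / 2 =-104.50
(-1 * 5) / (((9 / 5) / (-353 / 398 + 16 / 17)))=-9175 / 60894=-0.15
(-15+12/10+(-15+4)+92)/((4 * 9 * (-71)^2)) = 28/75615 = 0.00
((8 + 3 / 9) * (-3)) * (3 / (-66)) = 25 / 22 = 1.14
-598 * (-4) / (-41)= -2392 / 41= -58.34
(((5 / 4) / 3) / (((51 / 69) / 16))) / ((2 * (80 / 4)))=23 / 102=0.23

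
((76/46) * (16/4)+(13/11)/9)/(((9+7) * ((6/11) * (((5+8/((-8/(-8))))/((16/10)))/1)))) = 15347/161460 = 0.10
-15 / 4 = -3.75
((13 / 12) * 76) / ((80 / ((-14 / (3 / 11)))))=-19019 / 360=-52.83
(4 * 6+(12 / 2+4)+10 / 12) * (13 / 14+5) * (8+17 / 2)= 3407.45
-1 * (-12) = 12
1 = 1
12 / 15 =4 / 5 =0.80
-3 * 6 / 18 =-1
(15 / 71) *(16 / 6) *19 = 760 / 71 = 10.70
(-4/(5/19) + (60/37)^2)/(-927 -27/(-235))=2022034/149096421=0.01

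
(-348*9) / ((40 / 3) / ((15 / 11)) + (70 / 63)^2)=-63423 / 223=-284.41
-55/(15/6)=-22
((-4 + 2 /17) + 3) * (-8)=120 /17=7.06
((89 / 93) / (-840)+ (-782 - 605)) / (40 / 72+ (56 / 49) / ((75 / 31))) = -541762645 / 401512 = -1349.31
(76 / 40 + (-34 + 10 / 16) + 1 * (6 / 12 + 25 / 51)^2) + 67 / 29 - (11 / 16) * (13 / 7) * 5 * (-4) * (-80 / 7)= -47312158909 / 147840840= -320.02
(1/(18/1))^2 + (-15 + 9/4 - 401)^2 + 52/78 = 221861893/1296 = 171189.73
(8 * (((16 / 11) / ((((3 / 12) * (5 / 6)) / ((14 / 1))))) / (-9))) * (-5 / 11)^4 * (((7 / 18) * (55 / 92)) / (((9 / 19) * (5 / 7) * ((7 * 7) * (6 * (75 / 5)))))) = -425600 / 736456941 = -0.00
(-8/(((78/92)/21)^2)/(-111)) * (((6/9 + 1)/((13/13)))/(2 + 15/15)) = 4147360/168831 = 24.57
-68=-68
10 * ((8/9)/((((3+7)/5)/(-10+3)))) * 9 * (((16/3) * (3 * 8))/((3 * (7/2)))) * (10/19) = -102400/57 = -1796.49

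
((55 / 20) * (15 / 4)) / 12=55 / 64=0.86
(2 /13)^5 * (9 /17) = 288 /6311981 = 0.00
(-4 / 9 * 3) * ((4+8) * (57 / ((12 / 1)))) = -76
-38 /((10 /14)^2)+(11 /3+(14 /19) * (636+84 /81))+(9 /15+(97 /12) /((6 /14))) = 21445631 /51300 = 418.04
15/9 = 5/3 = 1.67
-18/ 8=-9/ 4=-2.25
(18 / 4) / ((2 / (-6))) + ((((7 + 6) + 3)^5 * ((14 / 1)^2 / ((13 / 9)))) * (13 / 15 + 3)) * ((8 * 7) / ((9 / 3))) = 1335063738661 / 130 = 10269721066.62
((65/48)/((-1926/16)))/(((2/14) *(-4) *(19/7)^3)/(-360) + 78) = -780325/5412663159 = -0.00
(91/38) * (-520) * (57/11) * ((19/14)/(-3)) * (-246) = -7899060/11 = -718096.36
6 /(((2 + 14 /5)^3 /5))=625 /2304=0.27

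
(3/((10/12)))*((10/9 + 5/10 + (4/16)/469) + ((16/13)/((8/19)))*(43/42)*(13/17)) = 223891/15946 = 14.04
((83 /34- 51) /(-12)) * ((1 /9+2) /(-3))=-31369 /11016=-2.85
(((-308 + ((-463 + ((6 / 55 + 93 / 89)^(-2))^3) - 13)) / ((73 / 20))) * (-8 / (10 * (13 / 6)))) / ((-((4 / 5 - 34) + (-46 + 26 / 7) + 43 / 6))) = 8148185725748937843242418880 / 7022895556492118444683077081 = 1.16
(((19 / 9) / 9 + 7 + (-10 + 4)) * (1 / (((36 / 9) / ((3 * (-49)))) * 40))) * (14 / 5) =-343 / 108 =-3.18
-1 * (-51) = 51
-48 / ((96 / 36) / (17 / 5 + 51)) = -4896 / 5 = -979.20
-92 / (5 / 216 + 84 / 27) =-19872 / 677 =-29.35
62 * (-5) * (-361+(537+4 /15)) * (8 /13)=-1311424 /39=-33626.26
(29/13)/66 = 29/858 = 0.03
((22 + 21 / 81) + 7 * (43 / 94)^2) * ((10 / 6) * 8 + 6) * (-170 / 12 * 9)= -13951646105 / 238572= -58479.81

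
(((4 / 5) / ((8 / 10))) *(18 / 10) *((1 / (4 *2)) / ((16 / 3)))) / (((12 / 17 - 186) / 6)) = -153 / 112000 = -0.00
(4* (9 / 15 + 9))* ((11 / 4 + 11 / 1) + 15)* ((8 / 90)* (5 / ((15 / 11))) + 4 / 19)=506368 / 855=592.24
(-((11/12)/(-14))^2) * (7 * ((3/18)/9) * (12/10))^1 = -121/181440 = -0.00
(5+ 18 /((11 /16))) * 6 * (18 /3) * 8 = 98784 /11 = 8980.36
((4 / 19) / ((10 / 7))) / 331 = 14 / 31445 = 0.00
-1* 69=-69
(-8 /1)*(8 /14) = -32 /7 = -4.57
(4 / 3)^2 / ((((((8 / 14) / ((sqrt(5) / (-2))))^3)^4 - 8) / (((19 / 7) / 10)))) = -117403775365625 / 1946353703229297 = -0.06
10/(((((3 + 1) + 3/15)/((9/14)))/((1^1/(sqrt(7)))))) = 75 * sqrt(7)/343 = 0.58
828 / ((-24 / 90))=-3105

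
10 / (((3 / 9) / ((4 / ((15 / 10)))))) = 80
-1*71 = -71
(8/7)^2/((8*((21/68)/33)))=5984/343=17.45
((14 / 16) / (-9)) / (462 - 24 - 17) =-7 / 30312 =-0.00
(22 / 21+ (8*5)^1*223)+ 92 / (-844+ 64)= 4059023 / 455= 8920.93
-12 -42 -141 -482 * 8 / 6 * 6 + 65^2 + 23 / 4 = 719 / 4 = 179.75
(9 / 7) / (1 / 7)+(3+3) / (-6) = 8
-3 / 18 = -1 / 6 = -0.17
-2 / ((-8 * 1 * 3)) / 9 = 1 / 108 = 0.01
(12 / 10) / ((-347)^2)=6 / 602045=0.00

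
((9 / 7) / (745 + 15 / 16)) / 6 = 24 / 83545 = 0.00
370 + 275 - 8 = 637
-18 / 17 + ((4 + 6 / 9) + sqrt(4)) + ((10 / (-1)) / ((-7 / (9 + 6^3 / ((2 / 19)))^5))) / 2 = 9482659128466608757 / 357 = 26562070387861649.18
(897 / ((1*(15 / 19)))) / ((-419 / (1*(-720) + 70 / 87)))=1950.24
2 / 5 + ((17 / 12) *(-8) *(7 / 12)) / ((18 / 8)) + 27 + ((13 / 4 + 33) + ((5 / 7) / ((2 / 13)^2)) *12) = 4795171 / 11340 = 422.85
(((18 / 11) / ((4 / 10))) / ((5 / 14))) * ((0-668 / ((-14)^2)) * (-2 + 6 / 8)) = 7515 / 154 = 48.80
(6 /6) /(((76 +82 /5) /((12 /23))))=10 /1771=0.01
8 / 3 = 2.67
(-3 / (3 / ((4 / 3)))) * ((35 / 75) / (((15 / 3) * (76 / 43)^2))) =-12943 / 324900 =-0.04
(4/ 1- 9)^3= -125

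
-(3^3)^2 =-729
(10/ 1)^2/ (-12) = -25/ 3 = -8.33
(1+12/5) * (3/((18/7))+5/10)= 17/3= 5.67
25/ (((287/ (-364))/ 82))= -2600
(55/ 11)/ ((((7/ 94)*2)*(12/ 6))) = 235/ 14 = 16.79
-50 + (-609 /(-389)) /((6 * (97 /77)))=-3757669 /75466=-49.79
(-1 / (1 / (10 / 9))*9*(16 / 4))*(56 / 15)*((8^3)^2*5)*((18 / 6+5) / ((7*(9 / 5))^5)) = -2097152000000 / 425329947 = -4930.65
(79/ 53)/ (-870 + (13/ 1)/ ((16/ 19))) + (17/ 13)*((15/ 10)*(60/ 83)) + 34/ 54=2.05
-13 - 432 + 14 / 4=-883 / 2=-441.50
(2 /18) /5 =1 /45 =0.02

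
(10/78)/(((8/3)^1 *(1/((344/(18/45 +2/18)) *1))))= 32.36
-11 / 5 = -2.20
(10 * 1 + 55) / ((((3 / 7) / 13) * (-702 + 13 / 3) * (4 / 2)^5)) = -0.09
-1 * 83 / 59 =-83 / 59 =-1.41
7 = 7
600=600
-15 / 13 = -1.15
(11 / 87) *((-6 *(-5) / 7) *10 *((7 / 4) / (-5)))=-55 / 29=-1.90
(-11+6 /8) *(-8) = 82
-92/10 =-9.20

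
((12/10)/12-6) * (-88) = 2596/5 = 519.20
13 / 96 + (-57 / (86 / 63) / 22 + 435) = 19672445 / 45408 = 433.24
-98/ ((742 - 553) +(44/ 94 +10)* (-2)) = -4606/ 7899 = -0.58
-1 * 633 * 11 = -6963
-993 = -993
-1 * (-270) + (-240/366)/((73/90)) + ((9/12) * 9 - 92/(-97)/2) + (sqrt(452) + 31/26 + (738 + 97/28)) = 2 * sqrt(113) + 40056301864/39306631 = 1040.33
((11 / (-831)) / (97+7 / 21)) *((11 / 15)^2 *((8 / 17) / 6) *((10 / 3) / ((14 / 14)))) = -2662 / 139221585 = -0.00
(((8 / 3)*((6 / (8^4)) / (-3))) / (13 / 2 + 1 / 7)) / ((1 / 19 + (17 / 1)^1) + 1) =-19 / 1749888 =-0.00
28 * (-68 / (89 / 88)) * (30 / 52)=-1256640 / 1157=-1086.12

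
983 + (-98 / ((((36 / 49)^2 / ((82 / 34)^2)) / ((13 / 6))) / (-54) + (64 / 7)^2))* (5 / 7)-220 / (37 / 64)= 48815579123733 / 81139943576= 601.62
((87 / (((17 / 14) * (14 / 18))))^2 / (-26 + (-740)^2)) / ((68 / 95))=58243455 / 2690231062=0.02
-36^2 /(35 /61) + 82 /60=-474049 /210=-2257.38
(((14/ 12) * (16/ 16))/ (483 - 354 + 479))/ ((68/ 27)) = 63/ 82688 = 0.00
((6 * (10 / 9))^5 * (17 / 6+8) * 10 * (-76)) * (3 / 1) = -79040000000 / 243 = -325267489.71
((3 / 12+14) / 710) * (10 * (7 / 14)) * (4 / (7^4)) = 57 / 340942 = 0.00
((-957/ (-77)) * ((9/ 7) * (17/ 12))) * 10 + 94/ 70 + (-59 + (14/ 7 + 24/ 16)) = 42194/ 245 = 172.22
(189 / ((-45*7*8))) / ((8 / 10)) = -3 / 32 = -0.09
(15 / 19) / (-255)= -1 / 323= -0.00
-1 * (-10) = 10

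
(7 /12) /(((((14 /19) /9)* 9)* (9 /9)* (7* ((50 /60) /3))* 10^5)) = 0.00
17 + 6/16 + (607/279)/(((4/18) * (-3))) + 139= 113915/744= 153.11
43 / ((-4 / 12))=-129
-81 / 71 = -1.14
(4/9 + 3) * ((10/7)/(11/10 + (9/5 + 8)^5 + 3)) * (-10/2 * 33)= -106562500/11864498583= -0.01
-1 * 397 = -397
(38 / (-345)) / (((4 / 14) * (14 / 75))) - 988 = -45543 / 46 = -990.07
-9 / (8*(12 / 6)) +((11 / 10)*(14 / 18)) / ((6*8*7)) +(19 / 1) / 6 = 11261 / 4320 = 2.61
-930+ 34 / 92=-42763 / 46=-929.63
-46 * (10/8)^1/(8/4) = -28.75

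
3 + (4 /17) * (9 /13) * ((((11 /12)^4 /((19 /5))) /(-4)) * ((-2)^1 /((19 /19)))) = 3.02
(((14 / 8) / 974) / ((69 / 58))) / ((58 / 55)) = 385 / 268824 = 0.00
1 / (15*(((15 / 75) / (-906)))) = -302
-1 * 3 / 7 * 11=-33 / 7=-4.71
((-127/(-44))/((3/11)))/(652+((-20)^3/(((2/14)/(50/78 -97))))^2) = 64389/177153442819966768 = 0.00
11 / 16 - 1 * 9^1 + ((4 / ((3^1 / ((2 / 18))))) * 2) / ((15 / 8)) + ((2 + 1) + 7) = 11959 / 6480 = 1.85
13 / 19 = 0.68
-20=-20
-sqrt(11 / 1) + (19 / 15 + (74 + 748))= 819.95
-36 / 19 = -1.89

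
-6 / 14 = -3 / 7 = -0.43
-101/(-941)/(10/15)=303/1882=0.16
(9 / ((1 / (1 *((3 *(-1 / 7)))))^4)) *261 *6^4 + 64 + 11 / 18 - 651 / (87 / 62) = 128218785283 / 1253322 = 102303.15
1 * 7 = 7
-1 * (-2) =2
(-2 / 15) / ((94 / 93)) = -31 / 235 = -0.13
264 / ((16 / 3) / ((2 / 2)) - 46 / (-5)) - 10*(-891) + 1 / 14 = 13624489 / 1526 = 8928.24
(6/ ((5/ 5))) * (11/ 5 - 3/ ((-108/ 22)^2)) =10087/ 810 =12.45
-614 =-614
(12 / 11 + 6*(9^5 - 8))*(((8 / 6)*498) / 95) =2476000.72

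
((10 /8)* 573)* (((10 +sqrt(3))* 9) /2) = 25785* sqrt(3) /8 +128925 /4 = 37813.87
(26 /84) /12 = 13 /504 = 0.03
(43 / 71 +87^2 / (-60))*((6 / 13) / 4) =-534819 / 36920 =-14.49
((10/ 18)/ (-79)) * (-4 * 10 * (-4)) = -800/ 711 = -1.13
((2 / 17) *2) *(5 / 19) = 20 / 323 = 0.06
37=37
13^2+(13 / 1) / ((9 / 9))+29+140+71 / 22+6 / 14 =54617 / 154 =354.66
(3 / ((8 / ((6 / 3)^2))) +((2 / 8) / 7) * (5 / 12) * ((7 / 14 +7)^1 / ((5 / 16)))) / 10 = 13 / 70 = 0.19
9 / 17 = 0.53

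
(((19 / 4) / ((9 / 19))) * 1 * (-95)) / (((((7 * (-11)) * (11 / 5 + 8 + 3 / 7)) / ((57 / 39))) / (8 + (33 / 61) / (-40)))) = 976755895 / 71888256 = 13.59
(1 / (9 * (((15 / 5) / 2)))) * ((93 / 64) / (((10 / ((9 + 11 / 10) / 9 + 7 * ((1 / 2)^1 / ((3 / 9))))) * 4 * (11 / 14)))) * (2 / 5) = 113491 / 7128000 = 0.02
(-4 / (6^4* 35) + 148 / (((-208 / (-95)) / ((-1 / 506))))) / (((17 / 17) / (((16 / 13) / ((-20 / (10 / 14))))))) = 0.01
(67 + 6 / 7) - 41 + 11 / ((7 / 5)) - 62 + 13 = -100 / 7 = -14.29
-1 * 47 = -47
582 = 582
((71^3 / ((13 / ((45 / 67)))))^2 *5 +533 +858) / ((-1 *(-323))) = 76295084115868 / 14414179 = 5293057.91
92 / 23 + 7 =11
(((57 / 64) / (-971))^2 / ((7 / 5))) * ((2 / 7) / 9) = 1805 / 94615980032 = 0.00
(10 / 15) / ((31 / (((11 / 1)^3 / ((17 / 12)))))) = 10648 / 527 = 20.20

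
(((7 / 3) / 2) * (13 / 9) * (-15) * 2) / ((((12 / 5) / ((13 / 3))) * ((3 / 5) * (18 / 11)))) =-1626625 / 17496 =-92.97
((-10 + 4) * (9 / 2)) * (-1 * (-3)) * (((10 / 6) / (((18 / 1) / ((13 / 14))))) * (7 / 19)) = -195 / 76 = -2.57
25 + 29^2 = 866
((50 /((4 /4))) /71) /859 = 50 /60989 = 0.00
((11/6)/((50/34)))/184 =187/27600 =0.01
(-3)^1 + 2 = -1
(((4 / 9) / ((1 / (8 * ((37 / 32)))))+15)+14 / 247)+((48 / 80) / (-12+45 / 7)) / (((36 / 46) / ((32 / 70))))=353918 / 18525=19.10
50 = 50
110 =110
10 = 10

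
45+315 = 360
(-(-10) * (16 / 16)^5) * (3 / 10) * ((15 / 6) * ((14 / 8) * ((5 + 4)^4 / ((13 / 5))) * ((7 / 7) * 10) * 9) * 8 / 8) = 155003625 / 52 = 2980838.94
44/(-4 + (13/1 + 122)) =44/131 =0.34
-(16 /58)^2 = -0.08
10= 10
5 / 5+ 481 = 482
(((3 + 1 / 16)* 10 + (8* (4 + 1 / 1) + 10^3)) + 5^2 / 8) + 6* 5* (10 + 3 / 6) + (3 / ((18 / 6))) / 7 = 38889 / 28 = 1388.89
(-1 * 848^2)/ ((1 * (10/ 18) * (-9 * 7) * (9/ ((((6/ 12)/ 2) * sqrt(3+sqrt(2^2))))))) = 179776 * sqrt(5)/ 315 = 1276.16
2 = 2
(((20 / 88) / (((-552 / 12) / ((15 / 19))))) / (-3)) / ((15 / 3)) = 5 / 19228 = 0.00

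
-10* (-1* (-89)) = -890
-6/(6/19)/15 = -19/15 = -1.27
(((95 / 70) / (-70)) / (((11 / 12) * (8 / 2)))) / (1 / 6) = -171 / 5390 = -0.03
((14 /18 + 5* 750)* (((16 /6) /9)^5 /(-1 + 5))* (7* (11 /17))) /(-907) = -0.01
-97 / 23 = -4.22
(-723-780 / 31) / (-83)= 23193 / 2573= 9.01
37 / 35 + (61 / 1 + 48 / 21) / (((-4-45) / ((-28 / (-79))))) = 11601 / 19355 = 0.60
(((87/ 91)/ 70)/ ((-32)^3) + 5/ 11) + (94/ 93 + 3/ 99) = 106453371933/ 71177666560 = 1.50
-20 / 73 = -0.27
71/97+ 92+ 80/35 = 64517/679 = 95.02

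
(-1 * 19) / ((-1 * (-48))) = -19 / 48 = -0.40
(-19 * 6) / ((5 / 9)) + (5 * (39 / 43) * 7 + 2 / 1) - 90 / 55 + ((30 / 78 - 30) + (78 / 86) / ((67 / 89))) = -415078583 / 2059915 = -201.50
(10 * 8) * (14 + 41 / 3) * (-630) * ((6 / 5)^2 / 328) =-250992 / 41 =-6121.76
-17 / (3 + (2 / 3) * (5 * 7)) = -51 / 79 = -0.65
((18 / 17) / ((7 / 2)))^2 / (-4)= -324 / 14161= -0.02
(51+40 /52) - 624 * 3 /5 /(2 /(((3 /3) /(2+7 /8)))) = -19949 /1495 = -13.34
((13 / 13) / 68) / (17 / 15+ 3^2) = 15 / 10336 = 0.00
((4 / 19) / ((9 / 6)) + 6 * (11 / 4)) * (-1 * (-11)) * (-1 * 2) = -20867 / 57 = -366.09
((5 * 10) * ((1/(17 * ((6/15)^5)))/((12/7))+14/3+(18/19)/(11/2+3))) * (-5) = -126033125/62016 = -2032.27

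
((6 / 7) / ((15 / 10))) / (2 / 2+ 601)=2 / 2107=0.00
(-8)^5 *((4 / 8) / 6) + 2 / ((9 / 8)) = -24560 / 9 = -2728.89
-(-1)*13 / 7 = 13 / 7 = 1.86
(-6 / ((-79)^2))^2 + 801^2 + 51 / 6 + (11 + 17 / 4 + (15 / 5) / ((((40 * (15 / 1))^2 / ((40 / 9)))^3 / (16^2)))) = 641624.75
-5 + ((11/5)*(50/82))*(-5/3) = -890/123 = -7.24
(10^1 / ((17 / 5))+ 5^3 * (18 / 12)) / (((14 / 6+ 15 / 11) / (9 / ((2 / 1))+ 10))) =6196575 / 8296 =746.94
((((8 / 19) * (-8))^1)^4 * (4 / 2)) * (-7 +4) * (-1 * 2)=201326592 / 130321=1544.85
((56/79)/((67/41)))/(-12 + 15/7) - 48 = -17546488/365217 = -48.04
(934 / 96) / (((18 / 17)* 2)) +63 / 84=9235 / 1728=5.34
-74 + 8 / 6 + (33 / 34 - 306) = -38525 / 102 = -377.70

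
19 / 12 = 1.58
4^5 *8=8192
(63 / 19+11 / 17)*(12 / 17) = 15360 / 5491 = 2.80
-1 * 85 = -85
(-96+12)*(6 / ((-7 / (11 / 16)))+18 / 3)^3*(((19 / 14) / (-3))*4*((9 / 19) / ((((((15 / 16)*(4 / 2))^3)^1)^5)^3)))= 701186525842019639689556642823116440062656512 / 118520780815075755149990754944155924022197723388671875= 0.00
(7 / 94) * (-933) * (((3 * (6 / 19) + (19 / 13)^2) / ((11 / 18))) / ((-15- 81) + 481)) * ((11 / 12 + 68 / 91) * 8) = -100708674966 / 8308735435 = -12.12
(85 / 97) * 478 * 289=11742070 / 97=121052.27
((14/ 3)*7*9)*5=1470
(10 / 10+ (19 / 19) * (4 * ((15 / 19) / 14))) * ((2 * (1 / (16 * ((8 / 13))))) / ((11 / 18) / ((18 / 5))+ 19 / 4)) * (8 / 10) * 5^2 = 858195 / 848008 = 1.01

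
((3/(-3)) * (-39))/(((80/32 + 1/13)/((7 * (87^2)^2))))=406642723578/67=6069294381.76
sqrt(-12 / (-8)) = sqrt(6) / 2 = 1.22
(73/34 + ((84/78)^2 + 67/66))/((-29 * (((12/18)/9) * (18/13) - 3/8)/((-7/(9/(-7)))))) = 160626704/53931735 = 2.98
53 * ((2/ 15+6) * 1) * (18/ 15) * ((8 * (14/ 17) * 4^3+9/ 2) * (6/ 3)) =141296728/ 425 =332462.89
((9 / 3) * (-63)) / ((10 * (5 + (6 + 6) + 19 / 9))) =-1701 / 1720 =-0.99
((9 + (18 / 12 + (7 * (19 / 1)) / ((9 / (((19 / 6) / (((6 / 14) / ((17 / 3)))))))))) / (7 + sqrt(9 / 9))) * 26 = 496951 / 243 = 2045.07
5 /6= 0.83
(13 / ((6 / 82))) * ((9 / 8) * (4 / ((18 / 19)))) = 10127 / 12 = 843.92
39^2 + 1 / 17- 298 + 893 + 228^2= 919701 / 17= 54100.06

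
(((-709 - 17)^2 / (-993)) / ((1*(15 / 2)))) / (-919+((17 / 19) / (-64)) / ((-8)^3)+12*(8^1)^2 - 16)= 6629359616 / 15643187435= 0.42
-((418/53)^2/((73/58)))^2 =-102697793856064/42048373249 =-2442.37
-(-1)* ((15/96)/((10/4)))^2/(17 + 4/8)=0.00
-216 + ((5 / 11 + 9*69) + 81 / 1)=5351 / 11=486.45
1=1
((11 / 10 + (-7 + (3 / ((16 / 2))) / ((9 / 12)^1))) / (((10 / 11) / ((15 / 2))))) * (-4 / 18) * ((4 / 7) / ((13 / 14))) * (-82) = -499.57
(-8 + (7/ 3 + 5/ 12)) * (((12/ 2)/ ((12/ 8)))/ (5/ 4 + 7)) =-28/ 11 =-2.55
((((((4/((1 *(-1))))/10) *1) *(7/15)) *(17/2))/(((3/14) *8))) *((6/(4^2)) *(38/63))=-2261/10800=-0.21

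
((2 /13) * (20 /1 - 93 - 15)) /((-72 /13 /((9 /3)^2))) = 22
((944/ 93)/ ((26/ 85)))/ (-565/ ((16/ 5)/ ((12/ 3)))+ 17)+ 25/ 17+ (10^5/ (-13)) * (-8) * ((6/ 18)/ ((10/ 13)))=1511137162165/ 56664621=26668.09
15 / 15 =1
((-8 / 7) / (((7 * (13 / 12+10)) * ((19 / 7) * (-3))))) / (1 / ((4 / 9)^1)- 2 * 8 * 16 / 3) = -384 / 17635933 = -0.00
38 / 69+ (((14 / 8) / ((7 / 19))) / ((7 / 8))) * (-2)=-4978 / 483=-10.31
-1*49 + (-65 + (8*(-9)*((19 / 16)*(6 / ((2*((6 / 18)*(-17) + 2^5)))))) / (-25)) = -448761 / 3950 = -113.61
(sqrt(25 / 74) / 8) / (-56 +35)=-5 *sqrt(74) / 12432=-0.00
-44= -44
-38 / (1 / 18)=-684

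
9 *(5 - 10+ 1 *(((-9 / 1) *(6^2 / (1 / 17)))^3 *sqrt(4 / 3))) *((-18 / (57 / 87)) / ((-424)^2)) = 11745 / 1707872+ 8177556890556 *sqrt(3) / 53371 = 265386521.08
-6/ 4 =-3/ 2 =-1.50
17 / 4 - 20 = -63 / 4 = -15.75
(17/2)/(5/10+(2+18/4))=17/14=1.21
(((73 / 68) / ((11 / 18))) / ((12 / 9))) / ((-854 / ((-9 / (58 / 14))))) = 17739 / 5292848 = 0.00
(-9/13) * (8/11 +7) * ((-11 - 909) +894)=1530/11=139.09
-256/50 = -128/25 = -5.12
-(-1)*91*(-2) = -182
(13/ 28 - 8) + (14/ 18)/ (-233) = -442663/ 58716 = -7.54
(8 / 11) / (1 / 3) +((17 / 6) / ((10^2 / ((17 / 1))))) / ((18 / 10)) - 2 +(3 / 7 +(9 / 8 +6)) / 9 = 13396 / 10395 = 1.29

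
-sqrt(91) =-9.54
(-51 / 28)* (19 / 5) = -969 / 140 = -6.92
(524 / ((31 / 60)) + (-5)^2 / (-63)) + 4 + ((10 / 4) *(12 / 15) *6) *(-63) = 511289 / 1953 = 261.80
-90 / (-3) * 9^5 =1771470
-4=-4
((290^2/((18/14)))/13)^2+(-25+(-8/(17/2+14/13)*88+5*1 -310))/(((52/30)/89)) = 28741577965355/1136187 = 25296520.70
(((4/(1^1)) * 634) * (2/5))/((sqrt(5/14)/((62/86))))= 1223.72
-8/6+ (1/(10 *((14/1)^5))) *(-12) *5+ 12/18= -537833/806736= -0.67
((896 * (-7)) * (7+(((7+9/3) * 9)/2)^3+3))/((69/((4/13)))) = -2286394880/897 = -2548935.21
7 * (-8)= -56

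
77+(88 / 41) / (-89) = 280885 / 3649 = 76.98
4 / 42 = 2 / 21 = 0.10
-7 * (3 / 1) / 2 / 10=-21 / 20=-1.05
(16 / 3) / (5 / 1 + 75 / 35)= 56 / 75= 0.75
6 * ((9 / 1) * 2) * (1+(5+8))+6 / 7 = 10590 / 7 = 1512.86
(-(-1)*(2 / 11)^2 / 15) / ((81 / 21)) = 28 / 49005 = 0.00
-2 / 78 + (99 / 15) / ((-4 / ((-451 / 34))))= 579757 / 26520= 21.86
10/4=5/2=2.50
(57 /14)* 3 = 171 /14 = 12.21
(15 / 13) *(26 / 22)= 15 / 11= 1.36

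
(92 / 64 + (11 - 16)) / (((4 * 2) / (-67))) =3819 / 128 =29.84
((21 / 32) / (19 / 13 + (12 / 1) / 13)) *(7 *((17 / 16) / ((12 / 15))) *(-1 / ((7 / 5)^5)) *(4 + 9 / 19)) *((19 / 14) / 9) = -293515625 / 914608128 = -0.32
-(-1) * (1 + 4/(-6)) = 1/3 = 0.33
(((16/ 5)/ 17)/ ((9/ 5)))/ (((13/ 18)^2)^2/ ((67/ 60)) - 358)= -1041984/ 3564674291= -0.00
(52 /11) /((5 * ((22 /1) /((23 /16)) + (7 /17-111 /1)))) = -0.01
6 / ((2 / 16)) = 48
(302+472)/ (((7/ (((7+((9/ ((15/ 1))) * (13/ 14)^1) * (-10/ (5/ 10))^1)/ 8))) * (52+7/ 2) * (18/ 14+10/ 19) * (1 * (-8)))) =71079/ 998704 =0.07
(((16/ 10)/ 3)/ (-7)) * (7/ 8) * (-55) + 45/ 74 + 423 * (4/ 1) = 376573/ 222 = 1696.27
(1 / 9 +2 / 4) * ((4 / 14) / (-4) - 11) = -1705 / 252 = -6.77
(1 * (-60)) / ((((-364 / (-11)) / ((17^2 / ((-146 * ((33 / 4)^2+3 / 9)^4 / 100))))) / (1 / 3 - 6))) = -0.00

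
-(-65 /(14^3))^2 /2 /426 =-4225 /6415164672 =-0.00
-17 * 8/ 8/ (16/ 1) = -17/ 16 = -1.06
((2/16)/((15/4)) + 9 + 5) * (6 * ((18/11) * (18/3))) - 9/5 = 45369/55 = 824.89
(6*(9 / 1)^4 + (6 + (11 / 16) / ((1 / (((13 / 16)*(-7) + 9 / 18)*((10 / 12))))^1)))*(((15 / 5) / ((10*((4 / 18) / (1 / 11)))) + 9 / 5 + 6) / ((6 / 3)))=35133550487 / 225280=155955.04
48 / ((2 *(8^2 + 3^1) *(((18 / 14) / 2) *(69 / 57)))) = 0.46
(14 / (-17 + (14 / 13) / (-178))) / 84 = -1157 / 118056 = -0.01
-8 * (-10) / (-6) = -40 / 3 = -13.33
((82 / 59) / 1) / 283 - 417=-6962567 / 16697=-417.00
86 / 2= 43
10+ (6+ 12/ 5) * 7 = 344/ 5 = 68.80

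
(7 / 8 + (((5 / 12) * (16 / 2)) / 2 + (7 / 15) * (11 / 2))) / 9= 613 / 1080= 0.57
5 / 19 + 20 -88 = -1287 / 19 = -67.74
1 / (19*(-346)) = -1 / 6574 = -0.00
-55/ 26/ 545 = -11/ 2834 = -0.00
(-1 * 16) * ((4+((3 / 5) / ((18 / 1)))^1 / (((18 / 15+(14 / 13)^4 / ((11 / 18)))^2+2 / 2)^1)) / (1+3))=-1489444396997098 / 93028585176543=-16.01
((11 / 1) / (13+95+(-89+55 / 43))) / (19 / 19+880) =473 / 768232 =0.00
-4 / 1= -4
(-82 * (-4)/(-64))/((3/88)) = -451/3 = -150.33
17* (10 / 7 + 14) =1836 / 7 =262.29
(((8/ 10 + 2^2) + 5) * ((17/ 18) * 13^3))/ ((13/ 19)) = 2674763/ 90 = 29719.59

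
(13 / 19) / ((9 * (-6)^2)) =0.00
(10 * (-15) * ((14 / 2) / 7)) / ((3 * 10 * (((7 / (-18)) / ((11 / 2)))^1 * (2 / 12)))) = 2970 / 7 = 424.29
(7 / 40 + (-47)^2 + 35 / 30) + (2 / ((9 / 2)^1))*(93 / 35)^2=65076301 / 29400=2213.48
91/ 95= 0.96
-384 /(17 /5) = -1920 /17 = -112.94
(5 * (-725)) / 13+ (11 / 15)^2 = -814052 / 2925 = -278.31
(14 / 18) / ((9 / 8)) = 56 / 81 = 0.69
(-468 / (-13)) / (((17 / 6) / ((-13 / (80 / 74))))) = -12987 / 85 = -152.79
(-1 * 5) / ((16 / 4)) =-5 / 4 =-1.25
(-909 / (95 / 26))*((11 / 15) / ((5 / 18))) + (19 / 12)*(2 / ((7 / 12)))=-10828658 / 16625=-651.35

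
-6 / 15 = -2 / 5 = -0.40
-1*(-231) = 231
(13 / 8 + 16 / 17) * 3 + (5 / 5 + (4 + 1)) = 1863 / 136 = 13.70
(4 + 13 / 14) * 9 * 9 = 5589 / 14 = 399.21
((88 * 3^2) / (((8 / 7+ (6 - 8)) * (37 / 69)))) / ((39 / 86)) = -1827672 / 481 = -3799.73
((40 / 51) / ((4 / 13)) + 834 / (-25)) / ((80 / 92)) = -225883 / 6375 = -35.43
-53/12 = -4.42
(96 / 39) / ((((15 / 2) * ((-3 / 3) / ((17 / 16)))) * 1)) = -68 / 195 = -0.35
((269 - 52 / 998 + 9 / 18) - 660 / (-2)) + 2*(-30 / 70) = 598.59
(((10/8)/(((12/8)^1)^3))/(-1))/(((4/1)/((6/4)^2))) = -5/24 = -0.21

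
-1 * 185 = -185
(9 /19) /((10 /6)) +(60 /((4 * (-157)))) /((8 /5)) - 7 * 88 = -73474333 /119320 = -615.78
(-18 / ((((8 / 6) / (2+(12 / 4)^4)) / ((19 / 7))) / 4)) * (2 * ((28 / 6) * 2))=-227088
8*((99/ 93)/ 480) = 11/ 620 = 0.02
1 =1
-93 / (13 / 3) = -279 / 13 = -21.46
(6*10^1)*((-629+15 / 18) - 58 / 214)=-4034570 / 107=-37706.26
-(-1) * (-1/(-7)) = 0.14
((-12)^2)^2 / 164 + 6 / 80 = 126.51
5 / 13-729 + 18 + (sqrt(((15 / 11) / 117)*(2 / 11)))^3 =-710.62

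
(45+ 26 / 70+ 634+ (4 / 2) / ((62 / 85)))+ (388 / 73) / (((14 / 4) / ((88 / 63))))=3414272347 / 4989915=684.23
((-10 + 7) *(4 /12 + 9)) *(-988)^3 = 27004047616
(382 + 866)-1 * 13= 1235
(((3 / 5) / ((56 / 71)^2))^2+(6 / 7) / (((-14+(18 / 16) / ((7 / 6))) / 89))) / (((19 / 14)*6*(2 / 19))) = -29445647621 / 5127987200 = -5.74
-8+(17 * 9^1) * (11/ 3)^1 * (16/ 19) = 8824/ 19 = 464.42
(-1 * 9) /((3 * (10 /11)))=-33 /10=-3.30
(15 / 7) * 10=150 / 7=21.43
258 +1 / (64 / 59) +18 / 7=117149 / 448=261.49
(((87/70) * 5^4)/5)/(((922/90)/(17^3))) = 480859875/6454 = 74505.71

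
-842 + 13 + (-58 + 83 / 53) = -46928 / 53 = -885.43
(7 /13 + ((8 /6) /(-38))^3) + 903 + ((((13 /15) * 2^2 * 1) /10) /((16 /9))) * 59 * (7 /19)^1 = 437096308877 /481501800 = 907.78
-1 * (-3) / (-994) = -3 / 994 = -0.00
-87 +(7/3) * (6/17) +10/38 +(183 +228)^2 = 54533733/323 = 168835.09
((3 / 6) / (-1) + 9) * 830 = 7055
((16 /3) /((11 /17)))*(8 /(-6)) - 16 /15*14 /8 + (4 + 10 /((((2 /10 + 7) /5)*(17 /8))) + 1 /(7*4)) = -436123 /78540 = -5.55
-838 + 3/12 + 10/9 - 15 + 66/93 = -949637/1116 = -850.93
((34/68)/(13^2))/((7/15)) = 0.01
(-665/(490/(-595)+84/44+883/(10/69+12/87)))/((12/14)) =-246347255/991566057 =-0.25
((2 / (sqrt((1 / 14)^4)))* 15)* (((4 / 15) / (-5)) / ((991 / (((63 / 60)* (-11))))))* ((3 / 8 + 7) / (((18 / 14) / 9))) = 4674747 / 24775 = 188.69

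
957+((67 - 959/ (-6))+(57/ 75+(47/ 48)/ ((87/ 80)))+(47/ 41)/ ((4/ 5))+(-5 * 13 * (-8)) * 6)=4608842201/ 1070100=4306.93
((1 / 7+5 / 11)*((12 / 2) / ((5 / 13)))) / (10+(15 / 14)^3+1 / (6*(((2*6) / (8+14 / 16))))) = 7789824 / 9489755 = 0.82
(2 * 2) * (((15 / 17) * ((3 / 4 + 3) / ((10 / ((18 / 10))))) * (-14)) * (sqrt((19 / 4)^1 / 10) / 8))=-567 * sqrt(190) / 2720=-2.87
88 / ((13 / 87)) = 588.92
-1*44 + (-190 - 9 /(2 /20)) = -324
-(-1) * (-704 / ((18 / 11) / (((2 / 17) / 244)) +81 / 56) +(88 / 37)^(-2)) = -495053789 / 16196444352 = -0.03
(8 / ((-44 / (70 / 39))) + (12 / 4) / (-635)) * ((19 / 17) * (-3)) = 1713553 / 1543685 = 1.11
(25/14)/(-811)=-25/11354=-0.00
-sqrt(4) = -2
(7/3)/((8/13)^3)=15379/1536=10.01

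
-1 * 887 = -887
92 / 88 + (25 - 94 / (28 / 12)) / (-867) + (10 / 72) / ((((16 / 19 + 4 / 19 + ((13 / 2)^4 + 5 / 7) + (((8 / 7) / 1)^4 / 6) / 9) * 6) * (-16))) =363517323185725 / 341945899515528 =1.06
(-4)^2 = 16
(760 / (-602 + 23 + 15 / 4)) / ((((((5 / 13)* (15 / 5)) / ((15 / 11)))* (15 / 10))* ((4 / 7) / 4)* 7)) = -6080 / 5841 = -1.04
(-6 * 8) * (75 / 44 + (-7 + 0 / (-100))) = 2796 / 11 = 254.18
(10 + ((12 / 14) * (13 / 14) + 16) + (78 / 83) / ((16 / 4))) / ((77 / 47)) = 10333843 / 626318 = 16.50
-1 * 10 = -10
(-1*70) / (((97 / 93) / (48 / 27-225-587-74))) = 17268860 / 291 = 59343.16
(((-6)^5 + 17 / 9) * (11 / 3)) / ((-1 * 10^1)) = 769637 / 270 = 2850.51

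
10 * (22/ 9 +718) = 64840/ 9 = 7204.44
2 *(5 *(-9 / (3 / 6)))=-180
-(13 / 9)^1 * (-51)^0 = -13 / 9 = -1.44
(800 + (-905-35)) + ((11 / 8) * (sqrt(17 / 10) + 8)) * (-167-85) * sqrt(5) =693 * sqrt(5) * (-80-sqrt(170)) / 20-140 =-7348.59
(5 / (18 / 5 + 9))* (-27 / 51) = -25 / 119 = -0.21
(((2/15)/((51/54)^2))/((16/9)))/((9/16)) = 216/1445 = 0.15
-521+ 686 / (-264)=-69115 / 132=-523.60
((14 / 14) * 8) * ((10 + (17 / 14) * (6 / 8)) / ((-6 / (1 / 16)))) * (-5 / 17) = 0.27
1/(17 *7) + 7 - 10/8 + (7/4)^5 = 2701729/121856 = 22.17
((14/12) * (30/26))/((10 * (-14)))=-1/104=-0.01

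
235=235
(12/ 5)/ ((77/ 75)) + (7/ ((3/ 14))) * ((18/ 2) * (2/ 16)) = 12039/ 308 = 39.09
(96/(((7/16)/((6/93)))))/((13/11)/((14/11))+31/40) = 8.31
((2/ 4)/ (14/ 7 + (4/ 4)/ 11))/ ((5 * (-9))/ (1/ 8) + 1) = -11/ 16514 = -0.00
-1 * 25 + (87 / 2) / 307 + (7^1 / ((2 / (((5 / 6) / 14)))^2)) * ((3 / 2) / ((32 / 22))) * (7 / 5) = -46871051 / 1886208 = -24.85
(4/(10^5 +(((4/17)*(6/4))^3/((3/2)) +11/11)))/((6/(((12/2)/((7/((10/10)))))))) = 19652/3439135399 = 0.00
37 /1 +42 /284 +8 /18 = 48043 /1278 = 37.59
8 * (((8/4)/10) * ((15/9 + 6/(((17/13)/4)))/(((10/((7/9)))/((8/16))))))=1.25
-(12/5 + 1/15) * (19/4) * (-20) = 703/3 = 234.33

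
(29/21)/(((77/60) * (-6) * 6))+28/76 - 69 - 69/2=-19016579/184338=-103.16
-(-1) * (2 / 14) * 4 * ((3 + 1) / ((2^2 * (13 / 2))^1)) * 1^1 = 8 / 91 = 0.09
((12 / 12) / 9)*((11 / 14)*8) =44 / 63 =0.70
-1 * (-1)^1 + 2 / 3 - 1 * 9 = -22 / 3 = -7.33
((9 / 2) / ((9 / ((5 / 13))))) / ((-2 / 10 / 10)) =-125 / 13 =-9.62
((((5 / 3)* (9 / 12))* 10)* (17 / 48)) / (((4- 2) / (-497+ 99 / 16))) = -3337525 / 3072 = -1086.43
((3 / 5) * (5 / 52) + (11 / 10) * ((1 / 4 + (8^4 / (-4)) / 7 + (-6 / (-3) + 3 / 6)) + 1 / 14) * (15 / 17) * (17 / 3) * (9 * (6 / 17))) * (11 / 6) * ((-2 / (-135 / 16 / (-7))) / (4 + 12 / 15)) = 28433680 / 17901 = 1588.39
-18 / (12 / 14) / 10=-21 / 10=-2.10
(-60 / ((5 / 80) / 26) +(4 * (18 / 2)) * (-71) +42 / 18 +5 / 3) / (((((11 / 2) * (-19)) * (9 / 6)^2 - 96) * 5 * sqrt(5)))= 220096 * sqrt(5) / 66225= 7.43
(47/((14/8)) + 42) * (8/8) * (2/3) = 964/21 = 45.90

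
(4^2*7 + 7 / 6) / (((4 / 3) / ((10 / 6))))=3395 / 24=141.46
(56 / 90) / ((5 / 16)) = 448 / 225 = 1.99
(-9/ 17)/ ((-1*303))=3/ 1717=0.00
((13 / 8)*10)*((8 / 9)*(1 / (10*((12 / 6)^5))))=13 / 288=0.05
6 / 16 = 3 / 8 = 0.38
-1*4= -4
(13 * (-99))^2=1656369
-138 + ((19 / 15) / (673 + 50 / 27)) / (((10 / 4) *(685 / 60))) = -453271134 / 3284575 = -138.00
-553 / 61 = -9.07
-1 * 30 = -30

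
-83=-83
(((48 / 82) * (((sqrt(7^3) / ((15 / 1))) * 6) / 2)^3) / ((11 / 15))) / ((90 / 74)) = 710696 * sqrt(7) / 56375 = 33.35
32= 32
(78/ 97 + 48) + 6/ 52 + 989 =2617633/ 2522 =1037.92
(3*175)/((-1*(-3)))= 175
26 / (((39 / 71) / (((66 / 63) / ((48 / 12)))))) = 781 / 63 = 12.40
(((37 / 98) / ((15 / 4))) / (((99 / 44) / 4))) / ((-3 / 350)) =-11840 / 567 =-20.88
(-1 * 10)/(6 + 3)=-10/9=-1.11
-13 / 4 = -3.25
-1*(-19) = 19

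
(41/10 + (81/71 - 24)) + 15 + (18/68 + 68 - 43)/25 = -82938/30175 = -2.75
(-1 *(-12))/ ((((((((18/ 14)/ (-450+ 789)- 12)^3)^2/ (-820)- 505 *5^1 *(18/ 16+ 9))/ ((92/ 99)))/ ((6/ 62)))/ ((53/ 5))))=-1566954669665051574904192/ 3999838832867223121780280727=-0.00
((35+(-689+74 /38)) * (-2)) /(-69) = -24778 /1311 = -18.90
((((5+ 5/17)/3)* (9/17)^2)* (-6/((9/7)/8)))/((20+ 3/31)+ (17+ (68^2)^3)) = -1406160/7528907105866511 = -0.00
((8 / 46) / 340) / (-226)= -1 / 441830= -0.00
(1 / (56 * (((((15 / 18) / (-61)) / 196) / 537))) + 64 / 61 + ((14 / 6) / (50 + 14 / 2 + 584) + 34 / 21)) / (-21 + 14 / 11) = 2071064243974 / 296972095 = 6973.94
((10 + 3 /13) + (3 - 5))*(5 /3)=535 /39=13.72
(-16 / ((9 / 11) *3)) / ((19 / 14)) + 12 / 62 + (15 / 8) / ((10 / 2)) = -538739 / 127224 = -4.23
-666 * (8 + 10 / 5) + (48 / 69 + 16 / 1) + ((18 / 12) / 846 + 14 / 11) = -947764523 / 142692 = -6642.03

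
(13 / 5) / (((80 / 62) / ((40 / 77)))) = 403 / 385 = 1.05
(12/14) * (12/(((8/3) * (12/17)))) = 153/28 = 5.46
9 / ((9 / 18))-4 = 14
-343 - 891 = -1234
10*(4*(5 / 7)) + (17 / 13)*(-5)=2005 / 91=22.03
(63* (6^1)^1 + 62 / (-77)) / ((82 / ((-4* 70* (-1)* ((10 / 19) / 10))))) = 580880 / 8569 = 67.79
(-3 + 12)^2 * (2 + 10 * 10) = 8262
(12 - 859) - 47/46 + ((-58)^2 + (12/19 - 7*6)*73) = -440423/874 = -503.92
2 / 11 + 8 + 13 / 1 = 233 / 11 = 21.18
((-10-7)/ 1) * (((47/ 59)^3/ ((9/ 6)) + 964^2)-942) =-9723888754448/ 616137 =-15782023.73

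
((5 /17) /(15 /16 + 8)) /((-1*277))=-80 /673387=-0.00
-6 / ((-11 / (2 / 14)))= 6 / 77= 0.08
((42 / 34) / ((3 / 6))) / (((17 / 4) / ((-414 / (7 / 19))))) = -188784 / 289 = -653.23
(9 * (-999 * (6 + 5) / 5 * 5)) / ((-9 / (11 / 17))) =120879 / 17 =7110.53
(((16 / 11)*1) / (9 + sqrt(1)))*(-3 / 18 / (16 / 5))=-1 / 132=-0.01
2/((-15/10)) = -4/3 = -1.33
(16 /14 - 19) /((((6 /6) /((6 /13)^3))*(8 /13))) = -2.85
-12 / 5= -2.40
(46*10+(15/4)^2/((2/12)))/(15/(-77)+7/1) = 335335/4192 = 79.99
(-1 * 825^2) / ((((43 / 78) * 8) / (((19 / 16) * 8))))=-504343125 / 344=-1466113.74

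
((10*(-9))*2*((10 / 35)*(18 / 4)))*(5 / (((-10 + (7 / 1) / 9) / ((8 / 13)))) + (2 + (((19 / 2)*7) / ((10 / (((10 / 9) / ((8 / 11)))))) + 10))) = -152606205 / 30212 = -5051.18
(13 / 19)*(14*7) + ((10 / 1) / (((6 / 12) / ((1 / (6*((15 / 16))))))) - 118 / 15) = 53644 / 855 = 62.74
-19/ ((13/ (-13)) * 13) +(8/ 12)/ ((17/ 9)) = 401/ 221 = 1.81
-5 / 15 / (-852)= 1 / 2556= 0.00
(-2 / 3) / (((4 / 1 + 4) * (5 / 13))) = -0.22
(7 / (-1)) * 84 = -588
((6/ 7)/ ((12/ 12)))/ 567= 2/ 1323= 0.00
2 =2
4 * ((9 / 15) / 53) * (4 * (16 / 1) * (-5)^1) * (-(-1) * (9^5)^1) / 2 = -22674816 / 53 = -427826.72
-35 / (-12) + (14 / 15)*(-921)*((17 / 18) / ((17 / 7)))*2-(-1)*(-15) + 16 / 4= -121799 / 180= -676.66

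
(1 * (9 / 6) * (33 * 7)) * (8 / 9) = 308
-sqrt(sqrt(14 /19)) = -0.93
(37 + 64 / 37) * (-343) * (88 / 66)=-1966076 / 111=-17712.40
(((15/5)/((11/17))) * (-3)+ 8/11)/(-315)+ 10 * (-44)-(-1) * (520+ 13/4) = 230885/2772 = 83.29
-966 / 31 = -31.16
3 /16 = 0.19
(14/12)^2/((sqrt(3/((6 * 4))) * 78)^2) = 49/27378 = 0.00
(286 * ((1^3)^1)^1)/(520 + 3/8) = 2288/4163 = 0.55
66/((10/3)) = 99/5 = 19.80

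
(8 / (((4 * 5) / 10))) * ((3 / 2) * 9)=54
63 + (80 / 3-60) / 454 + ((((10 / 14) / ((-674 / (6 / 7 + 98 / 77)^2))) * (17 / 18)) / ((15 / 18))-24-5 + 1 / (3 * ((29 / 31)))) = 3156034750985 / 92073201913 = 34.28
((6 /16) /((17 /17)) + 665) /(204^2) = 5323 /332928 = 0.02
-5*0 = 0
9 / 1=9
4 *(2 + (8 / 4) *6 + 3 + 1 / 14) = 478 / 7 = 68.29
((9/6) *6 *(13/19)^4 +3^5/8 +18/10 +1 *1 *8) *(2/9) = 219707807/23457780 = 9.37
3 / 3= 1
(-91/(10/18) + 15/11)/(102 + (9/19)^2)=-1075058/676555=-1.59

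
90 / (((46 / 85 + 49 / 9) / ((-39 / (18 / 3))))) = -447525 / 4579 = -97.73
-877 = -877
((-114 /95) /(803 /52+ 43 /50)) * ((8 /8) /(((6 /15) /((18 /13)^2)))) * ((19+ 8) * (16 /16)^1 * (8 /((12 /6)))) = -38.10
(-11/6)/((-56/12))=11/28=0.39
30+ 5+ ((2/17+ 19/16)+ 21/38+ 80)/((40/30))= 96.39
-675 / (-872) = 675 / 872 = 0.77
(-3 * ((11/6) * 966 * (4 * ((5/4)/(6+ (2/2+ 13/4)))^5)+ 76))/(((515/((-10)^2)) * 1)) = -529632526560/11933188703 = -44.38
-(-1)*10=10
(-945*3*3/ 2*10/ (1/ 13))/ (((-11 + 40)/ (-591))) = 326719575/ 29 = 11266192.24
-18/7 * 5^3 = -321.43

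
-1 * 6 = -6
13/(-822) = -13/822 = -0.02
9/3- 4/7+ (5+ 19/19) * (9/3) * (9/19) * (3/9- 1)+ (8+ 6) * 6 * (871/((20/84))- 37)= 202278067/665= 304177.54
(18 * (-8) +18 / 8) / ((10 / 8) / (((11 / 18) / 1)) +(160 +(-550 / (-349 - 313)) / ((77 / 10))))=-0.87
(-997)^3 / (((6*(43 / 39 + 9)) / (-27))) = 347850467523 / 788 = 441434603.46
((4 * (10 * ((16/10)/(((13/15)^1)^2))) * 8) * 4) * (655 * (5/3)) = 503040000/169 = 2976568.05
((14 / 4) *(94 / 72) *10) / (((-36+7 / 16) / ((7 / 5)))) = -9212 / 5121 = -1.80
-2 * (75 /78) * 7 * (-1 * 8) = 1400 /13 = 107.69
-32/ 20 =-8/ 5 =-1.60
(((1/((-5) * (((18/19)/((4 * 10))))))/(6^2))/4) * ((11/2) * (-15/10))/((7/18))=1.24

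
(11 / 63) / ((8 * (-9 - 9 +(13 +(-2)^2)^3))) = 1 / 224280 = 0.00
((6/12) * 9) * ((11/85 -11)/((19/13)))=-54054/1615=-33.47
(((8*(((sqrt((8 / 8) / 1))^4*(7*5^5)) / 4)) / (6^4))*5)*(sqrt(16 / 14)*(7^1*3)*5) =546875*sqrt(14) / 108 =18946.47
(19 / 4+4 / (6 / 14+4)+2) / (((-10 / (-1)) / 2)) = 949 / 620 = 1.53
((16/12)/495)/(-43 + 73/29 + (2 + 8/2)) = -29/371250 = -0.00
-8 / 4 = -2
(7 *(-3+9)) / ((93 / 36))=504 / 31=16.26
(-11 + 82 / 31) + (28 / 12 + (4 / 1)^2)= 928 / 93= 9.98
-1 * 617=-617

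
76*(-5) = -380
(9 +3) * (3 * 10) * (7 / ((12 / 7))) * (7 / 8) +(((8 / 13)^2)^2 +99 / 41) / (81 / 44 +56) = 3066728714525 / 2384158036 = 1286.29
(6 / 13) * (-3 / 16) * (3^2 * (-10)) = 405 / 52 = 7.79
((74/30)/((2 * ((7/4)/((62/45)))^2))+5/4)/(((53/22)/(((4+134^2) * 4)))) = 947748345104/15776775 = 60072.38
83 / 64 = 1.30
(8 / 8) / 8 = 1 / 8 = 0.12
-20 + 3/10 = -197/10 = -19.70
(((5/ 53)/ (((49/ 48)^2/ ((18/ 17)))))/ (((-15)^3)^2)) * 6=1024/ 20280946875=0.00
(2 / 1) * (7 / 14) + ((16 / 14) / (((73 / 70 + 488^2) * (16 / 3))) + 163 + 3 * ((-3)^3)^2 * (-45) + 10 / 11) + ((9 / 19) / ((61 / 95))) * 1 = -1098985104283283 / 11185672663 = -98249.35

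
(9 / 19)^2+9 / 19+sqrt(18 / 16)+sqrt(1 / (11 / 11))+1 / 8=3*sqrt(2) / 4+5265 / 2888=2.88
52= 52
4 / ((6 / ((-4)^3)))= -128 / 3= -42.67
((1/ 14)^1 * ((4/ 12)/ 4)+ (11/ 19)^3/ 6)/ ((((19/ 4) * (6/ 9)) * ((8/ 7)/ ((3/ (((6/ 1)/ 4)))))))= 44127/ 2085136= 0.02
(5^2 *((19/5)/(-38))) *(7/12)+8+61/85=14809/2040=7.26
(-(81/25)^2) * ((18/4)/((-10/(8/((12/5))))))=19683/1250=15.75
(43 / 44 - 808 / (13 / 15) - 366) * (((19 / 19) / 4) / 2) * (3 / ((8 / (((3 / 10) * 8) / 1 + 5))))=-82370103 / 183040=-450.01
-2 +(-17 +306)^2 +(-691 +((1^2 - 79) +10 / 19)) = 1572260 / 19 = 82750.53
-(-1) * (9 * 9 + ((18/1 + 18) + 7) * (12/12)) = 124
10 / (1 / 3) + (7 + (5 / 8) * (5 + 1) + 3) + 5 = 195 / 4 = 48.75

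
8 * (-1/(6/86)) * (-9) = 1032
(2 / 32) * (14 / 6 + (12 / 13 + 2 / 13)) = 133 / 624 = 0.21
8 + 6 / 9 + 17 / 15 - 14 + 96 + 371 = 2314 / 5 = 462.80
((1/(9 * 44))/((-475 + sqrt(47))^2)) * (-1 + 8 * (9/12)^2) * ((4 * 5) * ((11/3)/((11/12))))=70/(99 * (475 - sqrt(47))^2)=0.00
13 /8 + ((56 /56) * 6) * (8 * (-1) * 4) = -1523 /8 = -190.38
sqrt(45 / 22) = 3 * sqrt(110) / 22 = 1.43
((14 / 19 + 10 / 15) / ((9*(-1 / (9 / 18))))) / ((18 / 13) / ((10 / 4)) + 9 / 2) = -5200 / 337041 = -0.02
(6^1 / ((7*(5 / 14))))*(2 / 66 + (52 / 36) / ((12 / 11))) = 1609 / 495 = 3.25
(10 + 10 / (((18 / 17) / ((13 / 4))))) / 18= 1465 / 648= 2.26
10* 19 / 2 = 95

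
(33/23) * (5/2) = 165/46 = 3.59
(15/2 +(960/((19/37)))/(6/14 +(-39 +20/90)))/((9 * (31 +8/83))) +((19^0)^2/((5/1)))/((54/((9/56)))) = -1826114911/12440213520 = -0.15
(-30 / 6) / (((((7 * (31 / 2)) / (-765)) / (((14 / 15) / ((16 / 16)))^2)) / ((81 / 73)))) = 77112 / 2263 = 34.08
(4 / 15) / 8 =1 / 30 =0.03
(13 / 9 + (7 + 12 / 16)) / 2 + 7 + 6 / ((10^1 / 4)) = 5039 / 360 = 14.00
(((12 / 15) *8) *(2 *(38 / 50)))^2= 1478656 / 15625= 94.63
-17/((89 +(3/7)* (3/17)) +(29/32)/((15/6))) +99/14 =82027889/11920314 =6.88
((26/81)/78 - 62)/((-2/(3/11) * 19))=15065/33858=0.44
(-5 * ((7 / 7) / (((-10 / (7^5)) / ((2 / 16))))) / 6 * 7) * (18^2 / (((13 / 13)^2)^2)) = 3176523 / 8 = 397065.38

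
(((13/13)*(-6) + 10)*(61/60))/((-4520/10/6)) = -61/1130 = -0.05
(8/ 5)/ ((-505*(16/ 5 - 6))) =0.00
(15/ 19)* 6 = 90/ 19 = 4.74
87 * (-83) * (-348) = 2512908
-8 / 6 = -4 / 3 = -1.33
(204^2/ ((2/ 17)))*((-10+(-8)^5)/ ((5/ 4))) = -46379034432/ 5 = -9275806886.40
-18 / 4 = -4.50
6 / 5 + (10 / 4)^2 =7.45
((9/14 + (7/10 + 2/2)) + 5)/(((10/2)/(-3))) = -771/175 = -4.41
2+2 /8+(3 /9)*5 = 47 /12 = 3.92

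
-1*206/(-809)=206/809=0.25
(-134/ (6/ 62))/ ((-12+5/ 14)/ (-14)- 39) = 814184/ 22443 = 36.28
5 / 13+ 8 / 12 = 41 / 39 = 1.05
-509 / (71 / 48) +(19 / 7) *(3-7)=-354.97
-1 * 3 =-3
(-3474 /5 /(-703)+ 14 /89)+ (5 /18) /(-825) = 1.15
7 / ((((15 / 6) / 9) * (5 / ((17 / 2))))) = 1071 / 25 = 42.84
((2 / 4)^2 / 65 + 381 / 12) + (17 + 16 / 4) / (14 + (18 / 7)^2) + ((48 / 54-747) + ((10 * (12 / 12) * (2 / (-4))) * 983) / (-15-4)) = -204160669 / 449046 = -454.65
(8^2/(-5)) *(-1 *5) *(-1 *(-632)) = 40448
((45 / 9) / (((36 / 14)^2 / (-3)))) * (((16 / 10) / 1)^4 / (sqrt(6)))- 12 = -12- 25088 * sqrt(6) / 10125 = -18.07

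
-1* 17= -17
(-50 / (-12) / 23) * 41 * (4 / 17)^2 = 8200 / 19941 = 0.41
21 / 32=0.66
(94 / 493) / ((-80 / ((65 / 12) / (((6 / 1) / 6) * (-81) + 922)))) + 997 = 39683438845 / 39802848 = 997.00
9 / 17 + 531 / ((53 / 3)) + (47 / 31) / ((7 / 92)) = 9876010 / 195517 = 50.51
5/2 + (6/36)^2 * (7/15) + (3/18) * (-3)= 1087/540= 2.01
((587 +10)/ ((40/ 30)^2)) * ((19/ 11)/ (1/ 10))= 510435/ 88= 5800.40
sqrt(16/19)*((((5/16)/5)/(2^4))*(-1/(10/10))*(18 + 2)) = -5*sqrt(19)/304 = -0.07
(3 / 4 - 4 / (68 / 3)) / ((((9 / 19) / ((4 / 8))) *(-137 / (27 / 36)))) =-247 / 74528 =-0.00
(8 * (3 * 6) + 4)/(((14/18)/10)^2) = 1198800/49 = 24465.31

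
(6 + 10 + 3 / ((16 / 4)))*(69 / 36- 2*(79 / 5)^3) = -792614087 / 6000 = -132102.35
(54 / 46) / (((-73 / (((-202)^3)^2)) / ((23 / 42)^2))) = -1171918246263504 / 3577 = -327626012374.48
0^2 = 0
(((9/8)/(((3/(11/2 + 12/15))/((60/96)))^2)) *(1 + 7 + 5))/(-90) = -5733/20480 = -0.28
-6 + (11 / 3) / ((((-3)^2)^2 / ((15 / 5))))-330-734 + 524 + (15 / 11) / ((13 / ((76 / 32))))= -50558875 / 92664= -545.62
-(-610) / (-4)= -305 / 2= -152.50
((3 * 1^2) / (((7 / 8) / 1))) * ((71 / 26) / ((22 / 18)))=7668 / 1001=7.66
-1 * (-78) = 78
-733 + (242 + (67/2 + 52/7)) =-6301/14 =-450.07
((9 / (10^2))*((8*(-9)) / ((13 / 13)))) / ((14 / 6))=-486 / 175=-2.78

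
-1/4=-0.25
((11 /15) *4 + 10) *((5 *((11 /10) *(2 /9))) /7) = 2134 /945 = 2.26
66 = 66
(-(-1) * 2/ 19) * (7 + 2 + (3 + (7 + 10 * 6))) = 8.32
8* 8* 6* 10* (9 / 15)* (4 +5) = 20736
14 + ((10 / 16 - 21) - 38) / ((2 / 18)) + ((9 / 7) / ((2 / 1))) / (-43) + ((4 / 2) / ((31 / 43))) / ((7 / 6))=-37996733 / 74648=-509.01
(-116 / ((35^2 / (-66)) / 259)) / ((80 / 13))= 460317 / 1750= 263.04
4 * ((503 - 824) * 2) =-2568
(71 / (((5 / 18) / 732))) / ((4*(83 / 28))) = 6548472 / 415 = 15779.45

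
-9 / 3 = -3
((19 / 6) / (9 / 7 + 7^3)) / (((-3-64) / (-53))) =0.01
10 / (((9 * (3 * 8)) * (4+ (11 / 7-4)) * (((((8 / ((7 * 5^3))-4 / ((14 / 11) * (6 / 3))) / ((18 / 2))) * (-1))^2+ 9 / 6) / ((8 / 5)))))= 64312500 / 2087626783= 0.03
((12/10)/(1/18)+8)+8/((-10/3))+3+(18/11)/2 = 1706/55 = 31.02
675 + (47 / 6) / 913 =3697697 / 5478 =675.01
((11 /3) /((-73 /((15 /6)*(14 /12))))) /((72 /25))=-9625 /189216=-0.05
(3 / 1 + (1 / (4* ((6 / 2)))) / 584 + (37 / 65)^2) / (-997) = -98424577 / 29519973600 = -0.00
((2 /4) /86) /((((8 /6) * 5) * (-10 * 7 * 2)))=-3 /481600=-0.00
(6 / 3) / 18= 1 / 9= 0.11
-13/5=-2.60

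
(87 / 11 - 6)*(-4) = -84 / 11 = -7.64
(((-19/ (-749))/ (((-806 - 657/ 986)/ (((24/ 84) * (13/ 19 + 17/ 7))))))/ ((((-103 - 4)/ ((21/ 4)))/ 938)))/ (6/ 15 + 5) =0.00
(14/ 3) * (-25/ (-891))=0.13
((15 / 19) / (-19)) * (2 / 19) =-30 / 6859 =-0.00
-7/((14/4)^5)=-32/2401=-0.01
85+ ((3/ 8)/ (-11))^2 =658249/ 7744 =85.00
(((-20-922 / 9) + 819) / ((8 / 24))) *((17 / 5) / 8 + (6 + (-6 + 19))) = 1623671 / 40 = 40591.78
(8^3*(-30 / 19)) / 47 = -15360 / 893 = -17.20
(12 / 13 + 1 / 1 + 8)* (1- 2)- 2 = -155 / 13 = -11.92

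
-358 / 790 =-179 / 395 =-0.45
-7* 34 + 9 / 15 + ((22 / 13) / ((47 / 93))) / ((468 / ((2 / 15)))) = -84854728 / 357435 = -237.40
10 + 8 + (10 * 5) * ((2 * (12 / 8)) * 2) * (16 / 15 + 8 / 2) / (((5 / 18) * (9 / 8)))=4882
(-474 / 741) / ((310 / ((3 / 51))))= -79 / 650845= -0.00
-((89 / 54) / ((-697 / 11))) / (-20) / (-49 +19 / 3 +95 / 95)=979 / 31365000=0.00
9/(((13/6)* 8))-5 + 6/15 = -1061/260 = -4.08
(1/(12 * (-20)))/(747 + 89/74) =-37/6644040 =-0.00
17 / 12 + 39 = 485 / 12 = 40.42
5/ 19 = 0.26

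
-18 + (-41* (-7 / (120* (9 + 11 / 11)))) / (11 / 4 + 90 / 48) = -99613 / 5550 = -17.95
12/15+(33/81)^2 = 0.97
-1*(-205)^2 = -42025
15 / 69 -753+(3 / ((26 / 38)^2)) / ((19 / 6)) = -2918200 / 3887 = -750.76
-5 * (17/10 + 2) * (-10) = 185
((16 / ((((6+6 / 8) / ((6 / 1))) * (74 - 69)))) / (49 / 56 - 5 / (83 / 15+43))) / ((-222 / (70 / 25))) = -0.05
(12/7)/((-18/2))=-4/21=-0.19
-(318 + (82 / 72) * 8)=-2944 / 9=-327.11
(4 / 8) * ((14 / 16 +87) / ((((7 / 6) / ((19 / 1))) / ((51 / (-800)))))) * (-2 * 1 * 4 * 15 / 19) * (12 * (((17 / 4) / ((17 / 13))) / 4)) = 2809.02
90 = 90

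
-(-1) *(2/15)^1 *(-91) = -182/15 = -12.13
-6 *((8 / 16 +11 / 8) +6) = -189 / 4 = -47.25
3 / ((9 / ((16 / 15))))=16 / 45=0.36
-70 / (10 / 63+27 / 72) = -35280 / 269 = -131.15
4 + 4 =8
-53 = -53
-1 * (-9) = 9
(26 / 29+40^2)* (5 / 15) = 46426 / 87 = 533.63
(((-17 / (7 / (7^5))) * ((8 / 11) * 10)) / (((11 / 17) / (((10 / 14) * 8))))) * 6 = -1903238400 / 121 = -15729242.98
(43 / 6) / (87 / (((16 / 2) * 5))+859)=860 / 103341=0.01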